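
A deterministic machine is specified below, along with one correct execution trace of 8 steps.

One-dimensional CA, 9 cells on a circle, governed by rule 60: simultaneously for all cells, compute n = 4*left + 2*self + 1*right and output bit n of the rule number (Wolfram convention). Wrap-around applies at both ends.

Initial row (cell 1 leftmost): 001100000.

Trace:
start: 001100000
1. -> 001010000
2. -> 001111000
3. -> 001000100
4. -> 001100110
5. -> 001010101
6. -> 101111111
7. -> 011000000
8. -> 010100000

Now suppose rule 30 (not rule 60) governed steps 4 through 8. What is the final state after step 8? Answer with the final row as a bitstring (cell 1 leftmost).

100011001

(re-executing steps 4..8 under rule 30; state before step 4: 001000100)
4. -> 011101110
5. -> 110001001
6. -> 001011111
7. -> 111010000
8. -> 100011001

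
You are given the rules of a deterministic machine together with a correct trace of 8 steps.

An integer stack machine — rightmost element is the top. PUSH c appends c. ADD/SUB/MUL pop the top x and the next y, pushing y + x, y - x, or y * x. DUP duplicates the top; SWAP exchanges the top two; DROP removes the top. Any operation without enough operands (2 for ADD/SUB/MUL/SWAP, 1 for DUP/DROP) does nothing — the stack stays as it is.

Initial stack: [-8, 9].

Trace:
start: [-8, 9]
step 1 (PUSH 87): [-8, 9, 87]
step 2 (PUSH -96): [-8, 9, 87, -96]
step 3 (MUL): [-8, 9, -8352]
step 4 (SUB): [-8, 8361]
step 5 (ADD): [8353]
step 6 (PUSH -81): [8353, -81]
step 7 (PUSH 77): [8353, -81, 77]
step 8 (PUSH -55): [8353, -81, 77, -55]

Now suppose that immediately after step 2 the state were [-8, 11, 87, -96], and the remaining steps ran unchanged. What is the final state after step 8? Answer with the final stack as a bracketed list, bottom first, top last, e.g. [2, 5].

state after step 2 := [-8, 11, 87, -96]
step 3 (MUL): [-8, 11, -8352]
step 4 (SUB): [-8, 8363]
step 5 (ADD): [8355]
step 6 (PUSH -81): [8355, -81]
step 7 (PUSH 77): [8355, -81, 77]
step 8 (PUSH -55): [8355, -81, 77, -55]

[8355, -81, 77, -55]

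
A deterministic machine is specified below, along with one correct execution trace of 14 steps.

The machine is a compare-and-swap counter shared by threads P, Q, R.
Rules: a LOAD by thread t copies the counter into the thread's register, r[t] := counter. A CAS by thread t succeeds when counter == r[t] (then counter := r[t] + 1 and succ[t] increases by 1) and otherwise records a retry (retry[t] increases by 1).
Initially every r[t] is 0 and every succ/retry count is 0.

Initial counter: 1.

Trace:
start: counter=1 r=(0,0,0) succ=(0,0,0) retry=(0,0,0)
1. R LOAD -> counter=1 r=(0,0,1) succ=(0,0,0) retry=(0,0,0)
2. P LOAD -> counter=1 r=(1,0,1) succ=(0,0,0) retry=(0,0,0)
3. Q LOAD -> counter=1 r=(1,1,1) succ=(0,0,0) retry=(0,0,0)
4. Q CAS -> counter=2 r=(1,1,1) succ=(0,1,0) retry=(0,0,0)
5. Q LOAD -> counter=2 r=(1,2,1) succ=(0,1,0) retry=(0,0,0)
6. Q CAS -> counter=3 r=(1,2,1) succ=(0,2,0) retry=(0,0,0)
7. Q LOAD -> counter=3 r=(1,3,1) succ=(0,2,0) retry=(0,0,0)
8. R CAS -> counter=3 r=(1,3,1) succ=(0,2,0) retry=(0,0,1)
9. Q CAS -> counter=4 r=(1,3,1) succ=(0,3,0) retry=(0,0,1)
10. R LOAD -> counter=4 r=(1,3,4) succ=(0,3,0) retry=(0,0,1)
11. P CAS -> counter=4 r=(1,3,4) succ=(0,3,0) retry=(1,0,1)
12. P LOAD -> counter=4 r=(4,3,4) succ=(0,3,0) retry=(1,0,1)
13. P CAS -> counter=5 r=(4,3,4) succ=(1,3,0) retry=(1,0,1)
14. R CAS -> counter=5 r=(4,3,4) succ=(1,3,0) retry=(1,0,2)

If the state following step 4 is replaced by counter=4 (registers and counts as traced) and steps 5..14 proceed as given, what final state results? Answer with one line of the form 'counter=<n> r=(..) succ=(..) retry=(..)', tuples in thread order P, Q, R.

state after step 4 := counter=4 r=(1,1,1) succ=(0,1,0) retry=(0,0,0)
5. Q LOAD -> counter=4 r=(1,4,1) succ=(0,1,0) retry=(0,0,0)
6. Q CAS -> counter=5 r=(1,4,1) succ=(0,2,0) retry=(0,0,0)
7. Q LOAD -> counter=5 r=(1,5,1) succ=(0,2,0) retry=(0,0,0)
8. R CAS -> counter=5 r=(1,5,1) succ=(0,2,0) retry=(0,0,1)
9. Q CAS -> counter=6 r=(1,5,1) succ=(0,3,0) retry=(0,0,1)
10. R LOAD -> counter=6 r=(1,5,6) succ=(0,3,0) retry=(0,0,1)
11. P CAS -> counter=6 r=(1,5,6) succ=(0,3,0) retry=(1,0,1)
12. P LOAD -> counter=6 r=(6,5,6) succ=(0,3,0) retry=(1,0,1)
13. P CAS -> counter=7 r=(6,5,6) succ=(1,3,0) retry=(1,0,1)
14. R CAS -> counter=7 r=(6,5,6) succ=(1,3,0) retry=(1,0,2)

counter=7 r=(6,5,6) succ=(1,3,0) retry=(1,0,2)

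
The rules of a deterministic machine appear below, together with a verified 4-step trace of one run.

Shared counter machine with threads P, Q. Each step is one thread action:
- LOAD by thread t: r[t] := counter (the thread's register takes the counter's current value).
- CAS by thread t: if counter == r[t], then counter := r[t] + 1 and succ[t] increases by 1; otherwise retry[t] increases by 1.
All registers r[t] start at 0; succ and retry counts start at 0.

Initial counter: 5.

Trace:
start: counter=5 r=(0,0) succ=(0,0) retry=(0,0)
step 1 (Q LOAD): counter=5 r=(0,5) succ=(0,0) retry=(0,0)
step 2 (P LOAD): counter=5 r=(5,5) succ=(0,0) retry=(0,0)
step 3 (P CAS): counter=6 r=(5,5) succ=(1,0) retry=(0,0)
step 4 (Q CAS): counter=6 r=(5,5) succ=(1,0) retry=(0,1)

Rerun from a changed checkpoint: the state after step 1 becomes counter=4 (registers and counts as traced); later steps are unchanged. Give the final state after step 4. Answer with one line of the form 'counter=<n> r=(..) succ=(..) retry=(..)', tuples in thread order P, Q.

state after step 1 := counter=4 r=(0,5) succ=(0,0) retry=(0,0)
step 2 (P LOAD): counter=4 r=(4,5) succ=(0,0) retry=(0,0)
step 3 (P CAS): counter=5 r=(4,5) succ=(1,0) retry=(0,0)
step 4 (Q CAS): counter=6 r=(4,5) succ=(1,1) retry=(0,0)

counter=6 r=(4,5) succ=(1,1) retry=(0,0)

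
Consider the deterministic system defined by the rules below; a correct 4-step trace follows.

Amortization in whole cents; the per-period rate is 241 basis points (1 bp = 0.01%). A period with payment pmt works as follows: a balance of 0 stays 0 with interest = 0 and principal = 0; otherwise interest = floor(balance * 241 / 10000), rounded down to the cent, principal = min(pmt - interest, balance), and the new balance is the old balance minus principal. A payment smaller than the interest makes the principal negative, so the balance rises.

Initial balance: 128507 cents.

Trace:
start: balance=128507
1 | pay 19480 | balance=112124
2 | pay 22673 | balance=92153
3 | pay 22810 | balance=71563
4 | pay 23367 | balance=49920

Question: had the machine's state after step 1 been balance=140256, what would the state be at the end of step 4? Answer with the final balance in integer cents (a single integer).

80136

state after step 1 := balance=140256
2 | pay 22673 | balance=120963
3 | pay 22810 | balance=101068
4 | pay 23367 | balance=80136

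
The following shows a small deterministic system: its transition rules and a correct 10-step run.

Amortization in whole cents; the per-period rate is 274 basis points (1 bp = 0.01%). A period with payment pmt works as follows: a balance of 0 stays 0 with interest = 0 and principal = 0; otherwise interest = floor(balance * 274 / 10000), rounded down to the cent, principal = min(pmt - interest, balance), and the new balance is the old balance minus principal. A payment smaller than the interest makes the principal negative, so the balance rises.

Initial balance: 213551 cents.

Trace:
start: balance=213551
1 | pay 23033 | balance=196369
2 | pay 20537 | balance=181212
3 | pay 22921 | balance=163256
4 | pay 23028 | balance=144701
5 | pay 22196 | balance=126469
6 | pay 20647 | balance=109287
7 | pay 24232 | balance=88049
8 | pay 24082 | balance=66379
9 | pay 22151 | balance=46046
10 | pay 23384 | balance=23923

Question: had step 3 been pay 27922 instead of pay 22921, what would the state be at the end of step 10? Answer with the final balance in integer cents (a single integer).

17880

(re-executing from step 3 with the substitution; state before step 3: balance=181212)
3 | pay 27922 | balance=158255
4 | pay 23028 | balance=139563
5 | pay 22196 | balance=121191
6 | pay 20647 | balance=103864
7 | pay 24232 | balance=82477
8 | pay 24082 | balance=60654
9 | pay 22151 | balance=40164
10 | pay 23384 | balance=17880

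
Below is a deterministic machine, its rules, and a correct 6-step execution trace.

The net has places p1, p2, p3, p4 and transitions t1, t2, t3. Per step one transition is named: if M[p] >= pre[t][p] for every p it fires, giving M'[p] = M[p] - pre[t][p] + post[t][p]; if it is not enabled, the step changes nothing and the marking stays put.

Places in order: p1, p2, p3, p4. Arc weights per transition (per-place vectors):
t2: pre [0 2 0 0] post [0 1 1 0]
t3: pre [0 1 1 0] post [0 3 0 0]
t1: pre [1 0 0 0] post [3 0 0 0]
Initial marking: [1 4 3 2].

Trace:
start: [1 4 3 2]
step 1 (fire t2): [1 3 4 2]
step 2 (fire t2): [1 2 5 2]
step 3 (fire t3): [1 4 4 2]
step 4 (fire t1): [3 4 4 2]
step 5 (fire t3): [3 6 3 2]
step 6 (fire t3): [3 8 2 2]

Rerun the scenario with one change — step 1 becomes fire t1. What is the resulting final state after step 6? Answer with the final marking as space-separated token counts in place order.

5 9 1 2

(re-executing from step 1 with the substitution; state before step 1: [1 4 3 2])
step 1 (fire t1): [3 4 3 2]
step 2 (fire t2): [3 3 4 2]
step 3 (fire t3): [3 5 3 2]
step 4 (fire t1): [5 5 3 2]
step 5 (fire t3): [5 7 2 2]
step 6 (fire t3): [5 9 1 2]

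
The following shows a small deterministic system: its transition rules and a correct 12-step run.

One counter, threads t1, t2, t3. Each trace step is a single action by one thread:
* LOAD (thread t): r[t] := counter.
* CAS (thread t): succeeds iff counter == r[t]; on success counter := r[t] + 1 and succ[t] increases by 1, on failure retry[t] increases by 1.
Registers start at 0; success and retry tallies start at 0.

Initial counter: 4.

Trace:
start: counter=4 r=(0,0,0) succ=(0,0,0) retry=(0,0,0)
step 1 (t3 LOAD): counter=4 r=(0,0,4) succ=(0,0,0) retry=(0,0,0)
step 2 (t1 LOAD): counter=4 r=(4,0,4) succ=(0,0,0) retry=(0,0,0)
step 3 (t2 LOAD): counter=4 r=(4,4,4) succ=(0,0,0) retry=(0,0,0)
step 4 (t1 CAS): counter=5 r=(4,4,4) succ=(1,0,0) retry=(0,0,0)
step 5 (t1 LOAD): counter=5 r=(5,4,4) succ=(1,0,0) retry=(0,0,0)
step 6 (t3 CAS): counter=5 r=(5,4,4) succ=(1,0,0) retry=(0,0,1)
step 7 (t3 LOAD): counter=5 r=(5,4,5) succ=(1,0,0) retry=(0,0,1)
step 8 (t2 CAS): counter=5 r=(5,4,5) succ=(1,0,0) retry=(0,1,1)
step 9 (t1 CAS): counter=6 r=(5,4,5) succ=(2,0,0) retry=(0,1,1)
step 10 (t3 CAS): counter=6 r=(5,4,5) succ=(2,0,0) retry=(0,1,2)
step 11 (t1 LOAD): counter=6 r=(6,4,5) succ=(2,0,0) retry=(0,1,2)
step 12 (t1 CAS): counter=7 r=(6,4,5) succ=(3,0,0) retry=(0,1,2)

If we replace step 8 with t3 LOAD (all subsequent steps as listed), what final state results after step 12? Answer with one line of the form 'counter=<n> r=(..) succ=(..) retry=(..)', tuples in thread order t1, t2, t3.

(re-executing from step 8 with the substitution; state before step 8: counter=5 r=(5,4,5) succ=(1,0,0) retry=(0,0,1))
step 8 (t3 LOAD): counter=5 r=(5,4,5) succ=(1,0,0) retry=(0,0,1)
step 9 (t1 CAS): counter=6 r=(5,4,5) succ=(2,0,0) retry=(0,0,1)
step 10 (t3 CAS): counter=6 r=(5,4,5) succ=(2,0,0) retry=(0,0,2)
step 11 (t1 LOAD): counter=6 r=(6,4,5) succ=(2,0,0) retry=(0,0,2)
step 12 (t1 CAS): counter=7 r=(6,4,5) succ=(3,0,0) retry=(0,0,2)

counter=7 r=(6,4,5) succ=(3,0,0) retry=(0,0,2)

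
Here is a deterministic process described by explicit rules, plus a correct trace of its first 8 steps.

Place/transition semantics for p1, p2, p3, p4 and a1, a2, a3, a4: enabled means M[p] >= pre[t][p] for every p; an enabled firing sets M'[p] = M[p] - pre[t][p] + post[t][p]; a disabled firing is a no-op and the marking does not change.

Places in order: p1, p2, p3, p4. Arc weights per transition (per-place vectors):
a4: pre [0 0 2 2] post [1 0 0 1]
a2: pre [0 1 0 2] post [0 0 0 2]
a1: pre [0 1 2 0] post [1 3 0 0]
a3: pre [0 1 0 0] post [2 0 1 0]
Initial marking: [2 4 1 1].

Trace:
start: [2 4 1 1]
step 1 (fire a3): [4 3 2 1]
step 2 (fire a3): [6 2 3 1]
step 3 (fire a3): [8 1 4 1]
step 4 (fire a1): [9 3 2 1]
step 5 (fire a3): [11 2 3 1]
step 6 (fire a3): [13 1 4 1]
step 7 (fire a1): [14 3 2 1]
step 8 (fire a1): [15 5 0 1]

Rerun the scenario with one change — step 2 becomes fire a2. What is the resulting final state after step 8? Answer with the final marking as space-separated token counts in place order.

12 4 1 1

(re-executing from step 2 with the substitution; state before step 2: [4 3 2 1])
step 2 (fire a2): [4 3 2 1]
step 3 (fire a3): [6 2 3 1]
step 4 (fire a1): [7 4 1 1]
step 5 (fire a3): [9 3 2 1]
step 6 (fire a3): [11 2 3 1]
step 7 (fire a1): [12 4 1 1]
step 8 (fire a1): [12 4 1 1]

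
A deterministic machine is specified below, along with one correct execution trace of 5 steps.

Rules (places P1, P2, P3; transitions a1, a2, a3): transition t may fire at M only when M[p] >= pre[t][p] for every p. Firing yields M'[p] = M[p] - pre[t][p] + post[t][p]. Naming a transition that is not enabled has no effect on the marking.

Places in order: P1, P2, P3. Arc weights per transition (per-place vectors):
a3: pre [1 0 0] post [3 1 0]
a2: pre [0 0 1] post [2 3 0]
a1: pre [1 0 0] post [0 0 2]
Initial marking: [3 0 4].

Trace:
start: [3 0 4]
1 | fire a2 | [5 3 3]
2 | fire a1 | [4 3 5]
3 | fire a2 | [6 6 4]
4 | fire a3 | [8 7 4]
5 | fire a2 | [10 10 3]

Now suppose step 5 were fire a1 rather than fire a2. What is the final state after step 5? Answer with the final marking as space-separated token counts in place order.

(re-executing from step 5 with the substitution; state before step 5: [8 7 4])
5 | fire a1 | [7 7 6]

7 7 6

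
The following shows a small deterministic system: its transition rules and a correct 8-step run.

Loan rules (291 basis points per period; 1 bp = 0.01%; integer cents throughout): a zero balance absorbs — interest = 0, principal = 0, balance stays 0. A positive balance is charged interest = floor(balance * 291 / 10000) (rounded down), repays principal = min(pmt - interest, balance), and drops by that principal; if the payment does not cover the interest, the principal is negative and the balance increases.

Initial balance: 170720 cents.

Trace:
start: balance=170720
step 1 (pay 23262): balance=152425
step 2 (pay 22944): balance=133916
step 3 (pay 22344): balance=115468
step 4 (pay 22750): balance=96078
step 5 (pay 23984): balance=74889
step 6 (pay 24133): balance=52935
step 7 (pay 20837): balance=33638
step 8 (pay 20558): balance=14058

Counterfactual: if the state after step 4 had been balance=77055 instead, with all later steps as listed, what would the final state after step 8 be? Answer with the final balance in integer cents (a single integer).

state after step 4 := balance=77055
step 5 (pay 23984): balance=55313
step 6 (pay 24133): balance=32789
step 7 (pay 20837): balance=12906
step 8 (pay 20558): balance=0

0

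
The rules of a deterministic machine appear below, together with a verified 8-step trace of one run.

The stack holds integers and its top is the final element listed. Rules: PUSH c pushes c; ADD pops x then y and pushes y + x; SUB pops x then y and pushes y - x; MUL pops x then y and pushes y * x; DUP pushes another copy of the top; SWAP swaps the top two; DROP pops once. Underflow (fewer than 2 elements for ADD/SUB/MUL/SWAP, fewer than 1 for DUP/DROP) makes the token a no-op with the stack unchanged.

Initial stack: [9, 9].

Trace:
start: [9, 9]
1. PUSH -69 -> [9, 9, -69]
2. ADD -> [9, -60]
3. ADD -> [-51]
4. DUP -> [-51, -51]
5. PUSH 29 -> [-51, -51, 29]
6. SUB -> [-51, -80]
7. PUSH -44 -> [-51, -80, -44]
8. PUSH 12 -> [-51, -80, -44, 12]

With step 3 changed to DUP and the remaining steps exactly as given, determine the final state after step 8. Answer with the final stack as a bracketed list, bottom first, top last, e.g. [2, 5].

(re-executing from step 3 with the substitution; state before step 3: [9, -60])
3. DUP -> [9, -60, -60]
4. DUP -> [9, -60, -60, -60]
5. PUSH 29 -> [9, -60, -60, -60, 29]
6. SUB -> [9, -60, -60, -89]
7. PUSH -44 -> [9, -60, -60, -89, -44]
8. PUSH 12 -> [9, -60, -60, -89, -44, 12]

[9, -60, -60, -89, -44, 12]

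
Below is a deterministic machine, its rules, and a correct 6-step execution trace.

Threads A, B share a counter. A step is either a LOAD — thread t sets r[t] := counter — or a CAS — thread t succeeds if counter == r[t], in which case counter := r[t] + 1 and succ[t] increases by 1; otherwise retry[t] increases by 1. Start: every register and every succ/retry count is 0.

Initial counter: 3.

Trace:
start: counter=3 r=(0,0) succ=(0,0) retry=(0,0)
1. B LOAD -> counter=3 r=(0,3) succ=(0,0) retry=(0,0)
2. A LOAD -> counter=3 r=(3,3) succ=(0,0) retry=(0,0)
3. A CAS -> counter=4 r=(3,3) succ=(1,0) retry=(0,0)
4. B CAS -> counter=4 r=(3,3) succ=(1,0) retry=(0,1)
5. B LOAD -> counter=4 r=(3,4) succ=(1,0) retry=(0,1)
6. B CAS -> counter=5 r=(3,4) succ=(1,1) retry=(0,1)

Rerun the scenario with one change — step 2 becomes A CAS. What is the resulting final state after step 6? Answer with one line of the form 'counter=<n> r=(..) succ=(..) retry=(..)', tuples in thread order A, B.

counter=5 r=(0,4) succ=(0,2) retry=(2,0)

(re-executing from step 2 with the substitution; state before step 2: counter=3 r=(0,3) succ=(0,0) retry=(0,0))
2. A CAS -> counter=3 r=(0,3) succ=(0,0) retry=(1,0)
3. A CAS -> counter=3 r=(0,3) succ=(0,0) retry=(2,0)
4. B CAS -> counter=4 r=(0,3) succ=(0,1) retry=(2,0)
5. B LOAD -> counter=4 r=(0,4) succ=(0,1) retry=(2,0)
6. B CAS -> counter=5 r=(0,4) succ=(0,2) retry=(2,0)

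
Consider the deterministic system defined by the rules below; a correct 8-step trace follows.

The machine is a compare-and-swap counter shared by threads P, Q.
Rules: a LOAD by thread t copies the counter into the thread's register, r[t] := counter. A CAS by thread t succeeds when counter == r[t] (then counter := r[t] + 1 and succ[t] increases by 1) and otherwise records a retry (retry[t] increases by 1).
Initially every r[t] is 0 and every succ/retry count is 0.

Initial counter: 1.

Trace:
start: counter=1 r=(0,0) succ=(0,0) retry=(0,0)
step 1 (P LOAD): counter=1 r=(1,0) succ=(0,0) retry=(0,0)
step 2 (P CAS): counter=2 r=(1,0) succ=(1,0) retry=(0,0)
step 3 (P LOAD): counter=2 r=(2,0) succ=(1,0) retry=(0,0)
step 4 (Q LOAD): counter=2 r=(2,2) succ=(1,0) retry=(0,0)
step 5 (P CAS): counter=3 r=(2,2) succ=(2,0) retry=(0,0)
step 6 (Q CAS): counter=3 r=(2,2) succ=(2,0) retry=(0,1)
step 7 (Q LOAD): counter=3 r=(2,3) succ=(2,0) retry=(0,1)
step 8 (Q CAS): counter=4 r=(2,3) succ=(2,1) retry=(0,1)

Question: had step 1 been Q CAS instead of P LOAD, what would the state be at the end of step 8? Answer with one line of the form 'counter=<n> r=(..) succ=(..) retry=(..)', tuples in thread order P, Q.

(re-executing from step 1 with the substitution; state before step 1: counter=1 r=(0,0) succ=(0,0) retry=(0,0))
step 1 (Q CAS): counter=1 r=(0,0) succ=(0,0) retry=(0,1)
step 2 (P CAS): counter=1 r=(0,0) succ=(0,0) retry=(1,1)
step 3 (P LOAD): counter=1 r=(1,0) succ=(0,0) retry=(1,1)
step 4 (Q LOAD): counter=1 r=(1,1) succ=(0,0) retry=(1,1)
step 5 (P CAS): counter=2 r=(1,1) succ=(1,0) retry=(1,1)
step 6 (Q CAS): counter=2 r=(1,1) succ=(1,0) retry=(1,2)
step 7 (Q LOAD): counter=2 r=(1,2) succ=(1,0) retry=(1,2)
step 8 (Q CAS): counter=3 r=(1,2) succ=(1,1) retry=(1,2)

counter=3 r=(1,2) succ=(1,1) retry=(1,2)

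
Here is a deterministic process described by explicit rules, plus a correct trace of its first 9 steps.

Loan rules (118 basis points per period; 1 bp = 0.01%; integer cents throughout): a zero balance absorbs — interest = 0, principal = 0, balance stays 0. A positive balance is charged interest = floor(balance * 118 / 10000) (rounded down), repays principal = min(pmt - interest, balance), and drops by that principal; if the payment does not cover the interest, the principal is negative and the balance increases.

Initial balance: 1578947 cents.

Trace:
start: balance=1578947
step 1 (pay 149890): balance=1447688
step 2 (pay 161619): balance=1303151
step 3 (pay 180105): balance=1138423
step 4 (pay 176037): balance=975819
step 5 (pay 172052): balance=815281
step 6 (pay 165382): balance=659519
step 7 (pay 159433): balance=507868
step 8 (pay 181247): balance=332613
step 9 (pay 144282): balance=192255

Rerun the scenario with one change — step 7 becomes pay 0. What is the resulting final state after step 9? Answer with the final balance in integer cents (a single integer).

(re-executing from step 7 with the substitution; state before step 7: balance=659519)
step 7 (pay 0): balance=667301
step 8 (pay 181247): balance=493928
step 9 (pay 144282): balance=355474

355474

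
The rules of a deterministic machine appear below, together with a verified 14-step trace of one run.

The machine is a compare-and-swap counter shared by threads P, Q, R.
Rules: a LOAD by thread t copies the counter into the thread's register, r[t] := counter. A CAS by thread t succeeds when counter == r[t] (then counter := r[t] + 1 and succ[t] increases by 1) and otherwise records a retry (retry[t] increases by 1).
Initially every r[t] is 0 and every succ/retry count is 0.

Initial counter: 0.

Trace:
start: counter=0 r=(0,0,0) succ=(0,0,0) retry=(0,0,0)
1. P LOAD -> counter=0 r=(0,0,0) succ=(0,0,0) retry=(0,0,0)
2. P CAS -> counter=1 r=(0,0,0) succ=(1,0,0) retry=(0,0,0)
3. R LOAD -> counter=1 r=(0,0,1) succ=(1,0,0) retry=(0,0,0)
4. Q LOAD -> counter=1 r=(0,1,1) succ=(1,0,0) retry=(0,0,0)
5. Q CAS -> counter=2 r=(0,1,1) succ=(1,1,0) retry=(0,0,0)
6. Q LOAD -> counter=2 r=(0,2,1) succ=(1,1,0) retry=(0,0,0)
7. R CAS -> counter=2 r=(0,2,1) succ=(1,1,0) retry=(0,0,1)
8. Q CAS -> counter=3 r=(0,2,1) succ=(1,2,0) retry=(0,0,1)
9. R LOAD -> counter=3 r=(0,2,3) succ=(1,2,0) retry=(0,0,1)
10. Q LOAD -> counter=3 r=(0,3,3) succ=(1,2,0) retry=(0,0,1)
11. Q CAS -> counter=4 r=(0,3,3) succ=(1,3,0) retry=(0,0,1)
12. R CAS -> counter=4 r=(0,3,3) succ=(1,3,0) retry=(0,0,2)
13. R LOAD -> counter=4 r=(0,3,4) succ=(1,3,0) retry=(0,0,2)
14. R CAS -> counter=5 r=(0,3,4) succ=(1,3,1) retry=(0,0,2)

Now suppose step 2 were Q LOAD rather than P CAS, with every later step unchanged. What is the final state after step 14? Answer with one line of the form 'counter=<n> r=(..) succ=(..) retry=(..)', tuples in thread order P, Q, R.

counter=4 r=(0,2,3) succ=(0,3,1) retry=(0,0,2)

(re-executing from step 2 with the substitution; state before step 2: counter=0 r=(0,0,0) succ=(0,0,0) retry=(0,0,0))
2. Q LOAD -> counter=0 r=(0,0,0) succ=(0,0,0) retry=(0,0,0)
3. R LOAD -> counter=0 r=(0,0,0) succ=(0,0,0) retry=(0,0,0)
4. Q LOAD -> counter=0 r=(0,0,0) succ=(0,0,0) retry=(0,0,0)
5. Q CAS -> counter=1 r=(0,0,0) succ=(0,1,0) retry=(0,0,0)
6. Q LOAD -> counter=1 r=(0,1,0) succ=(0,1,0) retry=(0,0,0)
7. R CAS -> counter=1 r=(0,1,0) succ=(0,1,0) retry=(0,0,1)
8. Q CAS -> counter=2 r=(0,1,0) succ=(0,2,0) retry=(0,0,1)
9. R LOAD -> counter=2 r=(0,1,2) succ=(0,2,0) retry=(0,0,1)
10. Q LOAD -> counter=2 r=(0,2,2) succ=(0,2,0) retry=(0,0,1)
11. Q CAS -> counter=3 r=(0,2,2) succ=(0,3,0) retry=(0,0,1)
12. R CAS -> counter=3 r=(0,2,2) succ=(0,3,0) retry=(0,0,2)
13. R LOAD -> counter=3 r=(0,2,3) succ=(0,3,0) retry=(0,0,2)
14. R CAS -> counter=4 r=(0,2,3) succ=(0,3,1) retry=(0,0,2)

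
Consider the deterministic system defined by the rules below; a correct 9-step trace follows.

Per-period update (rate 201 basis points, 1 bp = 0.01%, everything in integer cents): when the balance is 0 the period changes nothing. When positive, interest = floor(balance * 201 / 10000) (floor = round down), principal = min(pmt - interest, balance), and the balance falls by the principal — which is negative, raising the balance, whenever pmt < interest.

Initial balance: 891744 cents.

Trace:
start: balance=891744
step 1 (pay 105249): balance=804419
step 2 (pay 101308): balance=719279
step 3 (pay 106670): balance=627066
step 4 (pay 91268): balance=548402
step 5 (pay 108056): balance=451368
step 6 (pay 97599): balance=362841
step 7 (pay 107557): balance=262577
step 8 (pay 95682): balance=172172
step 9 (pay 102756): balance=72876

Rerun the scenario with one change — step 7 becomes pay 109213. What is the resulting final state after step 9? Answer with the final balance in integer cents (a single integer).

(re-executing from step 7 with the substitution; state before step 7: balance=362841)
step 7 (pay 109213): balance=260921
step 8 (pay 95682): balance=170483
step 9 (pay 102756): balance=71153

71153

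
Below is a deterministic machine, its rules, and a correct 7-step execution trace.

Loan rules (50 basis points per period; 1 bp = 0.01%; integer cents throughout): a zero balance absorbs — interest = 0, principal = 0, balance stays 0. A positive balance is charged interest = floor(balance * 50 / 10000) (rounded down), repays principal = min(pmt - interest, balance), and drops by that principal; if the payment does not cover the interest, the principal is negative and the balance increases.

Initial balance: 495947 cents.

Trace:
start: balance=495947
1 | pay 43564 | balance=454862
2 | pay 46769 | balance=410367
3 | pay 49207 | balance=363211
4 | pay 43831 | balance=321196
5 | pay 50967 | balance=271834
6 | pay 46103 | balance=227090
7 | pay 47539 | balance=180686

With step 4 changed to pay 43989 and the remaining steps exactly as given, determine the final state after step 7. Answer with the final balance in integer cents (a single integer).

(re-executing from step 4 with the substitution; state before step 4: balance=363211)
4 | pay 43989 | balance=321038
5 | pay 50967 | balance=271676
6 | pay 46103 | balance=226931
7 | pay 47539 | balance=180526

180526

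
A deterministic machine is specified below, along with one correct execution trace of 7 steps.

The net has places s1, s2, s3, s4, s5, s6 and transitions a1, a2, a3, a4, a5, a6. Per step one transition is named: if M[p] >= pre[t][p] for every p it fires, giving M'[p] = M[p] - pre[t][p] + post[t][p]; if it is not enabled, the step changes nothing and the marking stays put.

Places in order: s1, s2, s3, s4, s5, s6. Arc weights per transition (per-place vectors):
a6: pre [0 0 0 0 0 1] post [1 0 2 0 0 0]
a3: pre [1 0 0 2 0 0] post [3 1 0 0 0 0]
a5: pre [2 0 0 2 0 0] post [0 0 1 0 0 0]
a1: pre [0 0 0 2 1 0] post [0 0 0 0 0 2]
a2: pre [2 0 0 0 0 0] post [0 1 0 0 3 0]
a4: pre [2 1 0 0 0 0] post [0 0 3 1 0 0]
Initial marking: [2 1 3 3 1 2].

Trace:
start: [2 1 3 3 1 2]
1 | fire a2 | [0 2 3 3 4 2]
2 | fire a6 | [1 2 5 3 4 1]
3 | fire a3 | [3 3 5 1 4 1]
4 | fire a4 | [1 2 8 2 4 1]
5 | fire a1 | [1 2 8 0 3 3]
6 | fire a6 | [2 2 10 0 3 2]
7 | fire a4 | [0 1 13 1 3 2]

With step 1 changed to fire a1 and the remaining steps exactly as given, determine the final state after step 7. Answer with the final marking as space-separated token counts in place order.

2 0 10 2 0 2

(re-executing from step 1 with the substitution; state before step 1: [2 1 3 3 1 2])
1 | fire a1 | [2 1 3 1 0 4]
2 | fire a6 | [3 1 5 1 0 3]
3 | fire a3 | [3 1 5 1 0 3]
4 | fire a4 | [1 0 8 2 0 3]
5 | fire a1 | [1 0 8 2 0 3]
6 | fire a6 | [2 0 10 2 0 2]
7 | fire a4 | [2 0 10 2 0 2]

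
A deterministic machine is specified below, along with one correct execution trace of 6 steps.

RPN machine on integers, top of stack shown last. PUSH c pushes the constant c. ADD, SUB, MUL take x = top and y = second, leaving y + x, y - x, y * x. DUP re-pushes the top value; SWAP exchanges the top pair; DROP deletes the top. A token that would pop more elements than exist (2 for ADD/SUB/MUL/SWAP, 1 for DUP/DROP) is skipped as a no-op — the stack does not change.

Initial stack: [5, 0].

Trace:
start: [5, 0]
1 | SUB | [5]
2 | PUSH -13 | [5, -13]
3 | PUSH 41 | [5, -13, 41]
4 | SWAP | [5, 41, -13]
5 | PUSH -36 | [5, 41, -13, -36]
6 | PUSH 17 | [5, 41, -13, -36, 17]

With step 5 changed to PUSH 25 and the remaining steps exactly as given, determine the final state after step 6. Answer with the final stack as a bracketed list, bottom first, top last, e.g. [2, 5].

[5, 41, -13, 25, 17]

(re-executing from step 5 with the substitution; state before step 5: [5, 41, -13])
5 | PUSH 25 | [5, 41, -13, 25]
6 | PUSH 17 | [5, 41, -13, 25, 17]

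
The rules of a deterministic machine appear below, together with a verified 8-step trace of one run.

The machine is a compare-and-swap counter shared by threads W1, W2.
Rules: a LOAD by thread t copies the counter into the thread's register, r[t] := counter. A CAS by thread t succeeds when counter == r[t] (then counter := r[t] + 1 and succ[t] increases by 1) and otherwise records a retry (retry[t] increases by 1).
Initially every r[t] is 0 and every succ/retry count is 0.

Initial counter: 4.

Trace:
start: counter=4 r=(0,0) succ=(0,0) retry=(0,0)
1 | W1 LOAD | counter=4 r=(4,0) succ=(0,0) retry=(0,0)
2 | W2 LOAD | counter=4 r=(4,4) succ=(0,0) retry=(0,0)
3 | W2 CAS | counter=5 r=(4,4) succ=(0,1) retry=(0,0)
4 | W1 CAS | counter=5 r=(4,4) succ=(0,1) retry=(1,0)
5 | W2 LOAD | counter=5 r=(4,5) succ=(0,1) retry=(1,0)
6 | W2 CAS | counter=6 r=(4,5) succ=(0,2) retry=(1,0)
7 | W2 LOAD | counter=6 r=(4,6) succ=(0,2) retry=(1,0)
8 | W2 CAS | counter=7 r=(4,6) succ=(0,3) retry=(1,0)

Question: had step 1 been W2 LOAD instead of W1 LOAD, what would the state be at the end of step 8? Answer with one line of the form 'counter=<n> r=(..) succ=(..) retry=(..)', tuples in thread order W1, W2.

counter=7 r=(0,6) succ=(0,3) retry=(1,0)

(re-executing from step 1 with the substitution; state before step 1: counter=4 r=(0,0) succ=(0,0) retry=(0,0))
1 | W2 LOAD | counter=4 r=(0,4) succ=(0,0) retry=(0,0)
2 | W2 LOAD | counter=4 r=(0,4) succ=(0,0) retry=(0,0)
3 | W2 CAS | counter=5 r=(0,4) succ=(0,1) retry=(0,0)
4 | W1 CAS | counter=5 r=(0,4) succ=(0,1) retry=(1,0)
5 | W2 LOAD | counter=5 r=(0,5) succ=(0,1) retry=(1,0)
6 | W2 CAS | counter=6 r=(0,5) succ=(0,2) retry=(1,0)
7 | W2 LOAD | counter=6 r=(0,6) succ=(0,2) retry=(1,0)
8 | W2 CAS | counter=7 r=(0,6) succ=(0,3) retry=(1,0)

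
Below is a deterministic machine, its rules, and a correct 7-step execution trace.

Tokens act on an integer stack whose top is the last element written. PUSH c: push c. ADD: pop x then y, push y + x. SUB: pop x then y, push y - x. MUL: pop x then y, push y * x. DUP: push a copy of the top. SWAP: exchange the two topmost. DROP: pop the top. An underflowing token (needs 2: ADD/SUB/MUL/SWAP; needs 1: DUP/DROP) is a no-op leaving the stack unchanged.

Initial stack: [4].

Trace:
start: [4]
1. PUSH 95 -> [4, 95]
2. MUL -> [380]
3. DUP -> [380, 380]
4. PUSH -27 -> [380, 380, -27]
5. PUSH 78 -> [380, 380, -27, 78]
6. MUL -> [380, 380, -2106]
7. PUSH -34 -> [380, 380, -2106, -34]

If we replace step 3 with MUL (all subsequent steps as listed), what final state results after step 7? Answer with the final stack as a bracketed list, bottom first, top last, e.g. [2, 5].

[380, -2106, -34]

(re-executing from step 3 with the substitution; state before step 3: [380])
3. MUL -> [380]
4. PUSH -27 -> [380, -27]
5. PUSH 78 -> [380, -27, 78]
6. MUL -> [380, -2106]
7. PUSH -34 -> [380, -2106, -34]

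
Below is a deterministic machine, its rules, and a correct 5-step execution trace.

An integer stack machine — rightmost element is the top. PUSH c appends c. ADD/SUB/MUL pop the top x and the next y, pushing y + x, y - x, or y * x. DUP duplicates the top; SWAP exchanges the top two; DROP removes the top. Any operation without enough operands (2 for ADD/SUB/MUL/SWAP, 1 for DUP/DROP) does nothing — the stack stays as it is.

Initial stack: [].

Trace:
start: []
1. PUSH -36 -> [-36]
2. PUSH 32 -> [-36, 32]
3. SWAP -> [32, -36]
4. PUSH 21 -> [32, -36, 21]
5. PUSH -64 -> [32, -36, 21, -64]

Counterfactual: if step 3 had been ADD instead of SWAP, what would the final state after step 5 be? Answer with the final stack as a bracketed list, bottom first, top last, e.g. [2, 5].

(re-executing from step 3 with the substitution; state before step 3: [-36, 32])
3. ADD -> [-4]
4. PUSH 21 -> [-4, 21]
5. PUSH -64 -> [-4, 21, -64]

[-4, 21, -64]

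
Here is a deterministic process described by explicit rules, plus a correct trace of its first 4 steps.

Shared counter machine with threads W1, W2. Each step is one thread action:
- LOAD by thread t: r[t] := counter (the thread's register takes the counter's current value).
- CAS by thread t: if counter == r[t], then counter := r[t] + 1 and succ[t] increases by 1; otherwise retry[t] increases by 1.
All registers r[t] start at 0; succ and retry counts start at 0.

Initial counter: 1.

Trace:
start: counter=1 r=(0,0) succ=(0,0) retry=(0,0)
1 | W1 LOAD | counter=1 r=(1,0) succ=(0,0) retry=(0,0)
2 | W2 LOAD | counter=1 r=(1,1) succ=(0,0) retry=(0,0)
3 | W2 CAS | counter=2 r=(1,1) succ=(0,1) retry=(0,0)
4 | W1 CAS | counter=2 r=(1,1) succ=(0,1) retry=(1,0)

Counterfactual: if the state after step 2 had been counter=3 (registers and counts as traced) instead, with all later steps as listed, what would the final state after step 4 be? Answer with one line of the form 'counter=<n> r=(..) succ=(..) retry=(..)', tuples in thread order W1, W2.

state after step 2 := counter=3 r=(1,1) succ=(0,0) retry=(0,0)
3 | W2 CAS | counter=3 r=(1,1) succ=(0,0) retry=(0,1)
4 | W1 CAS | counter=3 r=(1,1) succ=(0,0) retry=(1,1)

counter=3 r=(1,1) succ=(0,0) retry=(1,1)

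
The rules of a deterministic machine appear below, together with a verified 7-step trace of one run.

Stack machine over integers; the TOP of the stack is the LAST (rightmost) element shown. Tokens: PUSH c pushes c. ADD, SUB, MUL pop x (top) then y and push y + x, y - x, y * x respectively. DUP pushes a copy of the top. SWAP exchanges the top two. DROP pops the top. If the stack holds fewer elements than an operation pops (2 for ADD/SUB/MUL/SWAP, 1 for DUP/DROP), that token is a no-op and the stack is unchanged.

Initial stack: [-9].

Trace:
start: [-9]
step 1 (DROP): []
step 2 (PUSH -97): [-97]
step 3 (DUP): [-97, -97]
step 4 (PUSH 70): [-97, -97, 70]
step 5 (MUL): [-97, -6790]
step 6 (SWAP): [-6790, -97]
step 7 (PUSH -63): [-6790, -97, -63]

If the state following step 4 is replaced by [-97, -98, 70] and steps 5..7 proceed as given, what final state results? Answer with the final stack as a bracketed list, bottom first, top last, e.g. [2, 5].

state after step 4 := [-97, -98, 70]
step 5 (MUL): [-97, -6860]
step 6 (SWAP): [-6860, -97]
step 7 (PUSH -63): [-6860, -97, -63]

[-6860, -97, -63]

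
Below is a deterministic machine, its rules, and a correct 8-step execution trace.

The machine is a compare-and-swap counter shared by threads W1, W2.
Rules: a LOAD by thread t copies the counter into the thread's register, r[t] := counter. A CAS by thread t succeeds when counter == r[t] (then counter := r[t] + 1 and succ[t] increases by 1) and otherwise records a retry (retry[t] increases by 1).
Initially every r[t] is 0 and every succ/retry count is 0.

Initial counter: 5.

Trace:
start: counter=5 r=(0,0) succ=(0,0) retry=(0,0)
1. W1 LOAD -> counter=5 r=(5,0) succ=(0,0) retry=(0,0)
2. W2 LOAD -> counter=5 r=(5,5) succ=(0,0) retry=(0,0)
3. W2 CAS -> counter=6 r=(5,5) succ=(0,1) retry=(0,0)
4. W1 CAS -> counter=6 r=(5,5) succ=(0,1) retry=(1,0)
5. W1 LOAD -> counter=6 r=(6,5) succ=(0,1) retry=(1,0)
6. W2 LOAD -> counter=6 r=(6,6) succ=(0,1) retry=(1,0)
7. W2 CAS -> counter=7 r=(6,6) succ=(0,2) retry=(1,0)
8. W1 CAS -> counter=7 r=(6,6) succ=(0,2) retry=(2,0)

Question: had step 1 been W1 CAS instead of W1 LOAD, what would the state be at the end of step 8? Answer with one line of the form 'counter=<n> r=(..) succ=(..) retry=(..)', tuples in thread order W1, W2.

counter=7 r=(6,6) succ=(0,2) retry=(3,0)

(re-executing from step 1 with the substitution; state before step 1: counter=5 r=(0,0) succ=(0,0) retry=(0,0))
1. W1 CAS -> counter=5 r=(0,0) succ=(0,0) retry=(1,0)
2. W2 LOAD -> counter=5 r=(0,5) succ=(0,0) retry=(1,0)
3. W2 CAS -> counter=6 r=(0,5) succ=(0,1) retry=(1,0)
4. W1 CAS -> counter=6 r=(0,5) succ=(0,1) retry=(2,0)
5. W1 LOAD -> counter=6 r=(6,5) succ=(0,1) retry=(2,0)
6. W2 LOAD -> counter=6 r=(6,6) succ=(0,1) retry=(2,0)
7. W2 CAS -> counter=7 r=(6,6) succ=(0,2) retry=(2,0)
8. W1 CAS -> counter=7 r=(6,6) succ=(0,2) retry=(3,0)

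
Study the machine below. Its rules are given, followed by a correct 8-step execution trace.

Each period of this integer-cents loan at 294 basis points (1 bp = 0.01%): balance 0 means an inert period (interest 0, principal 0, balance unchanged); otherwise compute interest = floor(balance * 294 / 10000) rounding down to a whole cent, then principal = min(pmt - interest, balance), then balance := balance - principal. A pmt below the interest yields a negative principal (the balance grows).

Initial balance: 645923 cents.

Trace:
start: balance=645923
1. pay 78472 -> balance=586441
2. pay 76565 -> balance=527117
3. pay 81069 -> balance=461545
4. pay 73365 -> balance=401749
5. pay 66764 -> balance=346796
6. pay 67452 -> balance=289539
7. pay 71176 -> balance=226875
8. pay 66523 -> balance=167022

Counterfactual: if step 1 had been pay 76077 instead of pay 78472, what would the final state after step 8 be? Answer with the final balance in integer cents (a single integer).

(re-executing from step 1 with the substitution; state before step 1: balance=645923)
1. pay 76077 -> balance=588836
2. pay 76565 -> balance=529582
3. pay 81069 -> balance=464082
4. pay 73365 -> balance=404361
5. pay 66764 -> balance=349485
6. pay 67452 -> balance=292307
7. pay 71176 -> balance=229724
8. pay 66523 -> balance=169954

169954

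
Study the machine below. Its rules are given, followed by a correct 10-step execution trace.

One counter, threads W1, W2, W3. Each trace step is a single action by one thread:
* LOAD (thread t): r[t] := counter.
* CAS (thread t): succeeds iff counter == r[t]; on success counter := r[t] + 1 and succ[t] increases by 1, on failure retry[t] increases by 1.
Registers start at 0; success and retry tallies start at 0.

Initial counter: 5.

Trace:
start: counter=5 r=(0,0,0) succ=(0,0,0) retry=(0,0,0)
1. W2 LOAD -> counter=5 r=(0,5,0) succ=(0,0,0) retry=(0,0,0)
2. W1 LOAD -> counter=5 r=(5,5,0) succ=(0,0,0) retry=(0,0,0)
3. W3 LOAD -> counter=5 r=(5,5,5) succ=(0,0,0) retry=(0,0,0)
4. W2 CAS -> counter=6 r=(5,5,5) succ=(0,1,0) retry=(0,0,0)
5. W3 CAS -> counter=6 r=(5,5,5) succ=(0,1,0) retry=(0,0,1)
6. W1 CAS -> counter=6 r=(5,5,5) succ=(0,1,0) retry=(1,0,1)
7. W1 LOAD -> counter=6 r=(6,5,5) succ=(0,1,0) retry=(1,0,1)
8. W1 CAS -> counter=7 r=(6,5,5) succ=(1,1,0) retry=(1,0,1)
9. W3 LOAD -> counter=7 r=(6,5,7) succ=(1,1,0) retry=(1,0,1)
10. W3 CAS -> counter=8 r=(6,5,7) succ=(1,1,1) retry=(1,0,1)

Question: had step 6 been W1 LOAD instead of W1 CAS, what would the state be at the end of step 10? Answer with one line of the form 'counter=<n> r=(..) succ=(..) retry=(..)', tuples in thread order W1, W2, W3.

(re-executing from step 6 with the substitution; state before step 6: counter=6 r=(5,5,5) succ=(0,1,0) retry=(0,0,1))
6. W1 LOAD -> counter=6 r=(6,5,5) succ=(0,1,0) retry=(0,0,1)
7. W1 LOAD -> counter=6 r=(6,5,5) succ=(0,1,0) retry=(0,0,1)
8. W1 CAS -> counter=7 r=(6,5,5) succ=(1,1,0) retry=(0,0,1)
9. W3 LOAD -> counter=7 r=(6,5,7) succ=(1,1,0) retry=(0,0,1)
10. W3 CAS -> counter=8 r=(6,5,7) succ=(1,1,1) retry=(0,0,1)

counter=8 r=(6,5,7) succ=(1,1,1) retry=(0,0,1)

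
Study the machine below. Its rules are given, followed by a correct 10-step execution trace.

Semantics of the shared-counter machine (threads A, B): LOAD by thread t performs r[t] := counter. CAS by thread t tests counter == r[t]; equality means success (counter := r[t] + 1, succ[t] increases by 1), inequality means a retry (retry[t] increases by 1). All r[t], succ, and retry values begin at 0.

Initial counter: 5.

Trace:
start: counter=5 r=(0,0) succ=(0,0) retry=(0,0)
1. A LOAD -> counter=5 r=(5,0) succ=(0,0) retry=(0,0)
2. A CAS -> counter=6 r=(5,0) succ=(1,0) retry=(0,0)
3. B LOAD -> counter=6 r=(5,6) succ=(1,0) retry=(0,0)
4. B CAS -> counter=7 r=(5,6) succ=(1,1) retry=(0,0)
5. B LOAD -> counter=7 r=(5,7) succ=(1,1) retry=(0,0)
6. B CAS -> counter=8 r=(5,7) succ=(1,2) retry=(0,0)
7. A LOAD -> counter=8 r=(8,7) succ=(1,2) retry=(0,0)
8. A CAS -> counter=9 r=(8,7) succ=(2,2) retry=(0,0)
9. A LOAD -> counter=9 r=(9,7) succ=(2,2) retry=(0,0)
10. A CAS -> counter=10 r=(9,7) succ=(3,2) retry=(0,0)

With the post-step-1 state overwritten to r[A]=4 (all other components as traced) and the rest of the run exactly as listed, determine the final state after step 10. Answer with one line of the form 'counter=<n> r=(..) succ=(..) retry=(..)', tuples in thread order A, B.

counter=9 r=(8,6) succ=(2,2) retry=(1,0)

state after step 1 := counter=5 r=(4,0) succ=(0,0) retry=(0,0)
2. A CAS -> counter=5 r=(4,0) succ=(0,0) retry=(1,0)
3. B LOAD -> counter=5 r=(4,5) succ=(0,0) retry=(1,0)
4. B CAS -> counter=6 r=(4,5) succ=(0,1) retry=(1,0)
5. B LOAD -> counter=6 r=(4,6) succ=(0,1) retry=(1,0)
6. B CAS -> counter=7 r=(4,6) succ=(0,2) retry=(1,0)
7. A LOAD -> counter=7 r=(7,6) succ=(0,2) retry=(1,0)
8. A CAS -> counter=8 r=(7,6) succ=(1,2) retry=(1,0)
9. A LOAD -> counter=8 r=(8,6) succ=(1,2) retry=(1,0)
10. A CAS -> counter=9 r=(8,6) succ=(2,2) retry=(1,0)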